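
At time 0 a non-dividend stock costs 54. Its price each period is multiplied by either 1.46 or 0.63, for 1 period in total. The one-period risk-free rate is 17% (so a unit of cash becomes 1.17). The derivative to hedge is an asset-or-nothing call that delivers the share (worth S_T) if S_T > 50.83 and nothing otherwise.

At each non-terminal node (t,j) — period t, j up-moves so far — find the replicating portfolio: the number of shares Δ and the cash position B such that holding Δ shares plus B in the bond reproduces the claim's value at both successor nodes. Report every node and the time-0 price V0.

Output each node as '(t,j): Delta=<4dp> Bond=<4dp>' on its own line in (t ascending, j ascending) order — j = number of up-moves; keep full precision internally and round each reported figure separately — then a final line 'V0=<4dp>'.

(0,0): Delta=1.7590 Bond=-51.1474
V0=43.8406

No-arbitrage ⇒ martingale measure with p* = (R−d)/(u−d) = 0.6506.
Payoff layer (t=1): V(1,0)=0.0000, V(1,1)=78.8400
Node (0,0) S=54.0000: V=(p*·78.8400+(1−p*)·0.0000)/1.17=43.8406; Δ=(78.8400−0.0000)/(78.8400−34.0200)=1.7590; B=V−Δ·S=-51.1474
Each (Δ,B) replicates both successor values, so the strategy is self-financing and V0 is arbitrage-free.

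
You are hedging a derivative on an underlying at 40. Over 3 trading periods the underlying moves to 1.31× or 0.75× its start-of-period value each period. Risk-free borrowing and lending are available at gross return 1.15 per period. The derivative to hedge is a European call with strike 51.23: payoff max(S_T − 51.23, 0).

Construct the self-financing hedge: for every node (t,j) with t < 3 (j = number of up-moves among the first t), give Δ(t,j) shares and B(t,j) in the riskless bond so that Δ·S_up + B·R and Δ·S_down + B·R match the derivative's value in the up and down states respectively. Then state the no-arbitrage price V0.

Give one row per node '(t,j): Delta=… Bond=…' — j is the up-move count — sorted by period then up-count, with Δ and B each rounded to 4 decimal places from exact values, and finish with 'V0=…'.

(0,0): Delta=0.6655 Bond=-17.2769
(1,0): Delta=0.0094 Bond=-0.1830
(1,1): Delta=0.8158 Bond=-27.7427
(2,0): Delta=0.0000 Bond=0.0000
(2,1): Delta=0.0115 Bond=-0.2946
(2,2): Delta=1.0000 Bond=-44.5478
V0=9.3445

The replicating-portfolio and risk-neutral prices coincide; use p* = (1.15−0.75)/(1.31−0.75) = 0.7143 for the latter.
At expiry t=3: V(3,0)=0.0000, V(3,1)=0.0000, V(3,2)=0.2530, V(3,3)=38.6936
(2,0): S=22.5000. Δ = (V_up−V_dn)/(S_up−S_dn) = (0.0000−0.0000)/(29.4750−16.8750) = 0.0000. V = [p*·0.0000 + (1−p*)·0.0000]/1.15 = 0.0000. B = V − Δ·S = 0.0000.
(2,1): S=39.3000. Δ = (V_up−V_dn)/(S_up−S_dn) = (0.2530−0.0000)/(51.4830−29.4750) = 0.0115. V = [p*·0.2530 + (1−p*)·0.0000]/1.15 = 0.1571. B = V − Δ·S = -0.2946.
(2,2): S=68.6440. Δ = (V_up−V_dn)/(S_up−S_dn) = (38.6936−0.2530)/(89.9236−51.4830) = 1.0000. V = [p*·38.6936 + (1−p*)·0.2530]/1.15 = 24.0962. B = V − Δ·S = -44.5478.
(1,0): S=30.0000. Δ = (V_up−V_dn)/(S_up−S_dn) = (0.1571−0.0000)/(39.3000−22.5000) = 0.0094. V = [p*·0.1571 + (1−p*)·0.0000]/1.15 = 0.0976. B = V − Δ·S = -0.1830.
(1,1): S=52.4000. Δ = (V_up−V_dn)/(S_up−S_dn) = (24.0962−0.1571)/(68.6440−39.3000) = 0.8158. V = [p*·24.0962 + (1−p*)·0.1571]/1.15 = 15.0056. B = V − Δ·S = -27.7427.
(0,0): S=40.0000. Δ = (V_up−V_dn)/(S_up−S_dn) = (15.0056−0.0976)/(52.4000−30.0000) = 0.6655. V = [p*·15.0056 + (1−p*)·0.0976]/1.15 = 9.3445. B = V − Δ·S = -17.2769.
Self-financing check: at every node Δ·S+B equals the discounted successor values.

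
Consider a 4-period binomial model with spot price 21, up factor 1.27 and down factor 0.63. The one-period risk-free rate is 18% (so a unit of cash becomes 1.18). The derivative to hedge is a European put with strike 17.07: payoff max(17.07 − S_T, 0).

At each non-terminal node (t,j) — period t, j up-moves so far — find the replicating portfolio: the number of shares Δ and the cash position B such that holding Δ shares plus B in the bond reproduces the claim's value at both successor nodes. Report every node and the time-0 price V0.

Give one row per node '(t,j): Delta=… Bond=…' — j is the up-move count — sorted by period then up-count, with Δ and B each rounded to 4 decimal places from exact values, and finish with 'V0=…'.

Since d<R<u, set p* = (R−d)/(u−d) = 0.8594; price each node as the discounted p*-expectation of its children.
Terminal payoffs: V(4,0)=13.7619, V(4,1)=10.4012, V(4,2)=3.6266, V(4,3)=0.0000, V(4,4)=0.0000
(3,0): S=5.2510. Δ = (V_up−V_dn)/(S_up−S_dn) = (10.4012−13.7619)/(6.6688−3.3081) = -1.0000. V = [p*·10.4012 + (1−p*)·13.7619]/1.18 = 9.2151. B = V − Δ·S = 14.4661.
(3,1): S=10.5853. Δ = (V_up−V_dn)/(S_up−S_dn) = (3.6266−10.4012)/(13.4434−6.6688) = -1.0000. V = [p*·3.6266 + (1−p*)·10.4012]/1.18 = 3.8808. B = V − Δ·S = 14.4661.
(3,2): S=21.3387. Δ = (V_up−V_dn)/(S_up−S_dn) = (0.0000−3.6266)/(27.1001−13.4434) = -0.2656. V = [p*·0.0000 + (1−p*)·3.6266]/1.18 = 0.4322. B = V − Δ·S = 6.0988.
(3,3): S=43.0160. Δ = (V_up−V_dn)/(S_up−S_dn) = (0.0000−0.0000)/(54.6304−27.1001) = 0.0000. V = [p*·0.0000 + (1−p*)·0.0000]/1.18 = 0.0000. B = V − Δ·S = 0.0000.
(2,0): S=8.3349. Δ = (V_up−V_dn)/(S_up−S_dn) = (3.8808−9.2151)/(10.5853−5.2510) = -1.0000. V = [p*·3.8808 + (1−p*)·9.2151]/1.18 = 3.9245. B = V − Δ·S = 12.2594.
(2,1): S=16.8021. Δ = (V_up−V_dn)/(S_up−S_dn) = (0.4322−3.8808)/(21.3387−10.5853) = -0.3207. V = [p*·0.4322 + (1−p*)·3.8808]/1.18 = 0.7773. B = V − Δ·S = 6.1657.
(2,2): S=33.8709. Δ = (V_up−V_dn)/(S_up−S_dn) = (0.0000−0.4322)/(43.0160−21.3387) = -0.0199. V = [p*·0.0000 + (1−p*)·0.4322]/1.18 = 0.0515. B = V − Δ·S = 0.7268.
(1,0): S=13.2300. Δ = (V_up−V_dn)/(S_up−S_dn) = (0.7773−3.9245)/(16.8021−8.3349) = -0.3717. V = [p*·0.7773 + (1−p*)·3.9245]/1.18 = 1.0338. B = V − Δ·S = 5.9513.
(1,1): S=26.6700. Δ = (V_up−V_dn)/(S_up−S_dn) = (0.0515−0.7773)/(33.8709−16.8021) = -0.0425. V = [p*·0.0515 + (1−p*)·0.7773]/1.18 = 0.1301. B = V − Δ·S = 1.2641.
(0,0): S=21.0000. Δ = (V_up−V_dn)/(S_up−S_dn) = (0.1301−1.0338)/(26.6700−13.2300) = -0.0672. V = [p*·0.1301 + (1−p*)·1.0338]/1.18 = 0.2180. B = V − Δ·S = 1.6299.
Check: Δ(0,0)·S0 + B(0,0) = 0.2180 = V0.

(0,0): Delta=-0.0672 Bond=1.6299
(1,0): Delta=-0.3717 Bond=5.9513
(1,1): Delta=-0.0425 Bond=1.2641
(2,0): Delta=-1.0000 Bond=12.2594
(2,1): Delta=-0.3207 Bond=6.1657
(2,2): Delta=-0.0199 Bond=0.7268
(3,0): Delta=-1.0000 Bond=14.4661
(3,1): Delta=-1.0000 Bond=14.4661
(3,2): Delta=-0.2656 Bond=6.0988
(3,3): Delta=0.0000 Bond=0.0000
V0=0.2180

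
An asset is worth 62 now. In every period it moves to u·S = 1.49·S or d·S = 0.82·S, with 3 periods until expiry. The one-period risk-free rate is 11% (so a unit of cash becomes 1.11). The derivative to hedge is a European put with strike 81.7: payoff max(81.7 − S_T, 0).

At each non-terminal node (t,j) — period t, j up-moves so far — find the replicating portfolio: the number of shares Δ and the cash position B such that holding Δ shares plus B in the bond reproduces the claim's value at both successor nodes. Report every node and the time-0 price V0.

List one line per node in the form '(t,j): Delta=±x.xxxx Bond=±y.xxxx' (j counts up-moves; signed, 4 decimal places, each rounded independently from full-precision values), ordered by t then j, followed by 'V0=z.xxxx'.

(0,0): Delta=-0.3634 Bond=34.8514
(1,0): Delta=-0.6432 Bond=52.9081
(1,1): Delta=-0.1617 Bond=20.0479
(2,0): Delta=-1.0000 Bond=73.6036
(2,1): Delta=-0.3859 Bond=39.2358
(2,2): Delta=0.0000 Bond=0.0000
V0=12.3197

Since d<R<u, set p* = (R−d)/(u−d) = 0.4328; price each node as the discounted p*-expectation of its children.
Terminal values V(3,·): V(3,0)=47.5152, V(3,1)=19.5837, V(3,2)=0.0000, V(3,3)=0.0000
(2,0): S=41.6888. Δ = (V_up−V_dn)/(S_up−S_dn) = (19.5837−47.5152)/(62.1163−34.1848) = -1.0000. V = [p*·19.5837 + (1−p*)·47.5152]/1.11 = 31.9148. B = V − Δ·S = 73.6036.
(2,1): S=75.7516. Δ = (V_up−V_dn)/(S_up−S_dn) = (0.0000−19.5837)/(112.8699−62.1163) = -0.3859. V = [p*·0.0000 + (1−p*)·19.5837]/1.11 = 10.0065. B = V − Δ·S = 39.2358.
(2,2): S=137.6462. Δ = (V_up−V_dn)/(S_up−S_dn) = (0.0000−0.0000)/(205.0928−112.8699) = 0.0000. V = [p*·0.0000 + (1−p*)·0.0000]/1.11 = 0.0000. B = V − Δ·S = 0.0000.
(1,0): S=50.8400. Δ = (V_up−V_dn)/(S_up−S_dn) = (10.0065−31.9148)/(75.7516−41.6888) = -0.6432. V = [p*·10.0065 + (1−p*)·31.9148]/1.11 = 20.2091. B = V − Δ·S = 52.9081.
(1,1): S=92.3800. Δ = (V_up−V_dn)/(S_up−S_dn) = (0.0000−10.0065)/(137.6462−75.7516) = -0.1617. V = [p*·0.0000 + (1−p*)·10.0065]/1.11 = 5.1129. B = V − Δ·S = 20.0479.
(0,0): S=62.0000. Δ = (V_up−V_dn)/(S_up−S_dn) = (5.1129−20.2091)/(92.3800−50.8400) = -0.3634. V = [p*·5.1129 + (1−p*)·20.2091]/1.11 = 12.3197. B = V − Δ·S = 34.8514.
Each (Δ,B) replicates both successor values, so the strategy is self-financing and V0 is arbitrage-free.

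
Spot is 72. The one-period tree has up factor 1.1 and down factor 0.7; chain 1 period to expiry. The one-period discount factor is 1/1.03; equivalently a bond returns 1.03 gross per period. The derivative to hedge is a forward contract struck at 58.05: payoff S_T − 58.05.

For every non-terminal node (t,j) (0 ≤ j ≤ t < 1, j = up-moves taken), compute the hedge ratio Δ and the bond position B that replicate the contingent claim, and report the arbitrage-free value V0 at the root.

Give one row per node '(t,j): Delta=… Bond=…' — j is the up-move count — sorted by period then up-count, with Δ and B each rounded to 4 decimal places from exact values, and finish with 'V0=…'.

(0,0): Delta=1.0000 Bond=-56.3592
V0=15.6408

No-arbitrage ⇒ martingale measure with p* = (R−d)/(u−d) = 0.8250.
At expiry t=1: V(1,0)=-7.6500, V(1,1)=21.1500
(0,0): S=72.0000. Δ = (V_up−V_dn)/(S_up−S_dn) = (21.1500−-7.6500)/(79.2000−50.4000) = 1.0000. V = [p*·21.1500 + (1−p*)·-7.6500]/1.03 = 15.6408. B = V − Δ·S = -56.3592.
Check: Δ(0,0)·S0 + B(0,0) = 15.6408 = V0.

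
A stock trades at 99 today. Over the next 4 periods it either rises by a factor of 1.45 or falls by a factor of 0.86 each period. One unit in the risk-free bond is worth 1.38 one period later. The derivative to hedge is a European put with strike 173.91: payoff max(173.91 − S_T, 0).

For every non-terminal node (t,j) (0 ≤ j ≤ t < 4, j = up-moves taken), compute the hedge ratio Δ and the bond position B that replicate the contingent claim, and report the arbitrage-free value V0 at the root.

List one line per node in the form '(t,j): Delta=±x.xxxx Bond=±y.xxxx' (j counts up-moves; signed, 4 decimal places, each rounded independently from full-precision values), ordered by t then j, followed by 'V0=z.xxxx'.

(0,0): Delta=-0.0515 Bond=5.6052
(1,0): Delta=-0.3045 Bond=29.2729
(1,1): Delta=-0.0314 Bond=4.8359
(2,0): Delta=-1.0000 Bond=91.3201
(2,1): Delta=-0.2490 Bond=33.5416
(2,2): Delta=-0.0140 Bond=3.0567
(3,0): Delta=-1.0000 Bond=126.0217
(3,1): Delta=-1.0000 Bond=126.0217
(3,2): Delta=-0.1890 Bond=35.5539
(3,3): Delta=0.0000 Bond=0.0000
V0=0.5018

Since d<R<u, set p* = (R−d)/(u−d) = 0.8814; price each node as the discounted p*-expectation of its children.
Terminal values V(4,·): V(4,0)=119.7562, V(4,1)=82.6042, V(4,2)=19.9641, V(4,3)=0.0000, V(4,4)=0.0000
  t=3,j=0: stock 62.9695 → up 91.3058 (V=82.6042), down 54.1538 (V=119.7562). Price 63.0522; hedge Δ=-1.0000, bond B=126.0217.
  t=3,j=1: stock 106.1696 → up 153.9459 (V=19.9641), down 91.3058 (V=82.6042). Price 19.8522; hedge Δ=-1.0000, bond B=126.0217.
  t=3,j=2: stock 179.0069 → up 259.5599 (V=0.0000), down 153.9459 (V=19.9641). Price 1.7164; hedge Δ=-0.1890, bond B=35.5539.
  t=3,j=3: stock 301.8139 → up 437.6301 (V=0.0000), down 259.5599 (V=0.0000). Price 0.0000; hedge Δ=0.0000, bond B=0.0000.
  t=2,j=0: stock 73.2204 → up 106.1696 (V=19.8522), down 62.9695 (V=63.0522). Price 18.0997; hedge Δ=-1.0000, bond B=91.3201.
  t=2,j=1: stock 123.4530 → up 179.0068 (V=1.7164), down 106.1696 (V=19.8522). Price 2.8030; hedge Δ=-0.2490, bond B=33.5416.
  t=2,j=2: stock 208.1475 → up 301.8139 (V=0.0000), down 179.0069 (V=1.7164). Price 0.1476; hedge Δ=-0.0140, bond B=3.0567.
  t=1,j=0: stock 85.1400 → up 123.4530 (V=2.8030), down 73.2204 (V=18.0997). Price 3.3463; hedge Δ=-0.3045, bond B=29.2729.
  t=1,j=1: stock 143.5500 → up 208.1475 (V=0.1476), down 123.4530 (V=2.8030). Price 0.3352; hedge Δ=-0.0314, bond B=4.8359.
  t=0,j=0: stock 99.0000 → up 143.5500 (V=0.3352), down 85.1400 (V=3.3463). Price 0.5018; hedge Δ=-0.0515, bond B=5.6052.
Each (Δ,B) replicates both successor values, so the strategy is self-financing and V0 is arbitrage-free.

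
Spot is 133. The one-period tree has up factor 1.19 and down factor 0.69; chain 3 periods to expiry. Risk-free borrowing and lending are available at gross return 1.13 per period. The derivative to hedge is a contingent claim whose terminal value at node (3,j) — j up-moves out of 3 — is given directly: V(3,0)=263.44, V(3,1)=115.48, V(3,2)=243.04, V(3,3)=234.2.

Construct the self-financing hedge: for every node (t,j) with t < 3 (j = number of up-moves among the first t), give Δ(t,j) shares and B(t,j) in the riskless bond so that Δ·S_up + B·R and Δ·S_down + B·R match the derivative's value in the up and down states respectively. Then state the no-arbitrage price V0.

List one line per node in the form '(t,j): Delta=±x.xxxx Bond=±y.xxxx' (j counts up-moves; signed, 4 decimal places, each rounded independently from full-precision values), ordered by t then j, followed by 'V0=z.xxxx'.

(0,0): Delta=0.2116 Bond=132.7900
(1,0): Delta=1.8225 Bond=2.2151
(1,1): Delta=0.0842 Bond=170.2124
(2,0): Delta=-4.6733 Bond=413.8273
(2,1): Delta=2.3361 Bond=-53.5865
(2,2): Delta=-0.0939 Bond=225.8754
V0=160.9274

The replicating-portfolio and risk-neutral prices coincide; use p* = (1.13−0.69)/(1.19−0.69) = 0.8800 for the latter.
Payoff layer (t=3): V(3,0)=263.4400, V(3,1)=115.4800, V(3,2)=243.0400, V(3,3)=234.2000
Node (2,0) S=63.3213: V=(p*·115.4800+(1−p*)·263.4400)/1.13=117.9073; Δ=(115.4800−263.4400)/(75.3523−43.6917)=-4.6733; B=V−Δ·S=413.8273
Node (2,1) S=109.2063: V=(p*·243.0400+(1−p*)·115.4800)/1.13=201.5335; Δ=(243.0400−115.4800)/(129.9555−75.3523)=2.3361; B=V−Δ·S=-53.5865
Node (2,2) S=188.3413: V=(p*·234.2000+(1−p*)·243.0400)/1.13=208.1954; Δ=(234.2000−243.0400)/(224.1261−129.9555)=-0.0939; B=V−Δ·S=225.8754
Node (1,0) S=91.7700: V=(p*·201.5335+(1−p*)·117.9073)/1.13=169.4675; Δ=(201.5335−117.9073)/(109.2063−63.3213)=1.8225; B=V−Δ·S=2.2151
Node (1,1) S=158.2700: V=(p*·208.1954+(1−p*)·201.5335)/1.13=183.5363; Δ=(208.1954−201.5335)/(188.3413−109.2063)=0.0842; B=V−Δ·S=170.2124
Node (0,0) S=133.0000: V=(p*·183.5363+(1−p*)·169.4675)/1.13=160.9274; Δ=(183.5363−169.4675)/(158.2700−91.7700)=0.2116; B=V−Δ·S=132.7900
The time-0 hedge costs 160.9274, which is the no-arbitrage price.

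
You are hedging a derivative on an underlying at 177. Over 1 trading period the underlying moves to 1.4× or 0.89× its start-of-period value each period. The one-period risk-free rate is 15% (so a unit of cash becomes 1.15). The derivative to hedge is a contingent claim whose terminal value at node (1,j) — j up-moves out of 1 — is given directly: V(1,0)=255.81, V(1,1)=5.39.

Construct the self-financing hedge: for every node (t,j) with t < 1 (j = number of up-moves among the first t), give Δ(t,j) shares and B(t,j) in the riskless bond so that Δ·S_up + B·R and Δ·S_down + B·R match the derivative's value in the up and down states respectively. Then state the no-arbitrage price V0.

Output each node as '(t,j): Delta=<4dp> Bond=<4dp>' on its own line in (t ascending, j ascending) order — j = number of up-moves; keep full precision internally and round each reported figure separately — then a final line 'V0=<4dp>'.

(0,0): Delta=-2.7741 Bond=602.4500
V0=111.4303

Under the risk-neutral measure, an up-move has probability p* = (R−d)/(u−d) = 0.5098 and values discount at R = 1.15.
Payoff layer (t=1): V(1,0)=255.8100, V(1,1)=5.3900
  t=0,j=0: stock 177.0000 → up 247.8000 (V=5.3900), down 157.5300 (V=255.8100). Price 111.4303; hedge Δ=-2.7741, bond B=602.4500.
Check: Δ(0,0)·S0 + B(0,0) = 111.4303 = V0.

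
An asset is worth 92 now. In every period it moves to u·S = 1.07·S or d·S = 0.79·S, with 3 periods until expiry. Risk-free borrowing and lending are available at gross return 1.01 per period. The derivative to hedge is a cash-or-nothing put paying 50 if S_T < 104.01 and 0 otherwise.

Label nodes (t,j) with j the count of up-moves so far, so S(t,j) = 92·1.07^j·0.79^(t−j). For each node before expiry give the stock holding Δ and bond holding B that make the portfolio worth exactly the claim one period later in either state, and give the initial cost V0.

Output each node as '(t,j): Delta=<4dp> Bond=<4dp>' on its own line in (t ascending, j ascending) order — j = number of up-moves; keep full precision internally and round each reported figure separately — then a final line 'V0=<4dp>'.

(0,0): Delta=-1.1747 Bond=133.0582
(1,0): Delta=0.0000 Bond=49.0148
(1,1): Delta=-1.4112 Bond=157.6726
(2,0): Delta=0.0000 Bond=49.5050
(2,1): Delta=0.0000 Bond=49.5050
(2,2): Delta=-1.6953 Bond=189.1796
V0=24.9899

Risk-neutral probability p* = (R−d)/(u−d) = (1.01−0.79)/(1.07−0.79) = 0.7857.
Payoff layer (t=3): V(3,0)=50.0000, V(3,1)=50.0000, V(3,2)=50.0000, V(3,3)=0.0000
(2,0): S=57.4172. Δ = (V_up−V_dn)/(S_up−S_dn) = (50.0000−50.0000)/(61.4364−45.3596) = 0.0000. V = [p*·50.0000 + (1−p*)·50.0000]/1.01 = 49.5050. B = V − Δ·S = 49.5050.
(2,1): S=77.7676. Δ = (V_up−V_dn)/(S_up−S_dn) = (50.0000−50.0000)/(83.2113−61.4364) = 0.0000. V = [p*·50.0000 + (1−p*)·50.0000]/1.01 = 49.5050. B = V − Δ·S = 49.5050.
(2,2): S=105.3308. Δ = (V_up−V_dn)/(S_up−S_dn) = (0.0000−50.0000)/(112.7040−83.2113) = -1.6953. V = [p*·0.0000 + (1−p*)·50.0000]/1.01 = 10.6082. B = V − Δ·S = 189.1796.
(1,0): S=72.6800. Δ = (V_up−V_dn)/(S_up−S_dn) = (49.5050−49.5050)/(77.7676−57.4172) = 0.0000. V = [p*·49.5050 + (1−p*)·49.5050]/1.01 = 49.0148. B = V − Δ·S = 49.0148.
(1,1): S=98.4400. Δ = (V_up−V_dn)/(S_up−S_dn) = (10.6082−49.5050)/(105.3308−77.7676) = -1.4112. V = [p*·10.6082 + (1−p*)·49.5050]/1.01 = 18.7557. B = V − Δ·S = 157.6726.
(0,0): S=92.0000. Δ = (V_up−V_dn)/(S_up−S_dn) = (18.7557−49.0148)/(98.4400−72.6800) = -1.1747. V = [p*·18.7557 + (1−p*)·49.0148]/1.01 = 24.9899. B = V − Δ·S = 133.0582.
The time-0 hedge costs 24.9899, which is the no-arbitrage price.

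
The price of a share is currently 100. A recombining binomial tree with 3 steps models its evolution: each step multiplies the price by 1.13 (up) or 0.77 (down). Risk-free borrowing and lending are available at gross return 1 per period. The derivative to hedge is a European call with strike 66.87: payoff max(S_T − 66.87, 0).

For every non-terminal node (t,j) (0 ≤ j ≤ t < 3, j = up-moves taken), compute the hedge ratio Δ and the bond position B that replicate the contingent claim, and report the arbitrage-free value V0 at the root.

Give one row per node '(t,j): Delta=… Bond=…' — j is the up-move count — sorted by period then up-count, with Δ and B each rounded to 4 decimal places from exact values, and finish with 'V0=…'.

Under the risk-neutral measure, an up-move has probability p* = (R−d)/(u−d) = 0.6389 and values discount at R = 1.
Terminal values V(3,·): V(3,0)=0.0000, V(3,1)=0.1277, V(3,2)=31.4513, V(3,3)=77.4197
Node (2,0) S=59.2900: V=(p*·0.1277+(1−p*)·0.0000)/1=0.0816; Δ=(0.1277−0.0000)/(66.9977−45.6533)=0.0060; B=V−Δ·S=-0.2731
Node (2,1) S=87.0100: V=(p*·31.4513+(1−p*)·0.1277)/1=20.1400; Δ=(31.4513−0.1277)/(98.3213−66.9977)=1.0000; B=V−Δ·S=-66.8700
Node (2,2) S=127.6900: V=(p*·77.4197+(1−p*)·31.4513)/1=60.8200; Δ=(77.4197−31.4513)/(144.2897−98.3213)=1.0000; B=V−Δ·S=-66.8700
Node (1,0) S=77.0000: V=(p*·20.1400+(1−p*)·0.0816)/1=12.8967; Δ=(20.1400−0.0816)/(87.0100−59.2900)=0.7236; B=V−Δ·S=-42.8211
Node (1,1) S=113.0000: V=(p*·60.8200+(1−p*)·20.1400)/1=46.1300; Δ=(60.8200−20.1400)/(127.6900−87.0100)=1.0000; B=V−Δ·S=-66.8700
Node (0,0) S=100.0000: V=(p*·46.1300+(1−p*)·12.8967)/1=34.1291; Δ=(46.1300−12.8967)/(113.0000−77.0000)=0.9231; B=V−Δ·S=-58.1857
Self-financing check: at every node Δ·S+B equals the discounted successor values.

(0,0): Delta=0.9231 Bond=-58.1857
(1,0): Delta=0.7236 Bond=-42.8211
(1,1): Delta=1.0000 Bond=-66.8700
(2,0): Delta=0.0060 Bond=-0.2731
(2,1): Delta=1.0000 Bond=-66.8700
(2,2): Delta=1.0000 Bond=-66.8700
V0=34.1291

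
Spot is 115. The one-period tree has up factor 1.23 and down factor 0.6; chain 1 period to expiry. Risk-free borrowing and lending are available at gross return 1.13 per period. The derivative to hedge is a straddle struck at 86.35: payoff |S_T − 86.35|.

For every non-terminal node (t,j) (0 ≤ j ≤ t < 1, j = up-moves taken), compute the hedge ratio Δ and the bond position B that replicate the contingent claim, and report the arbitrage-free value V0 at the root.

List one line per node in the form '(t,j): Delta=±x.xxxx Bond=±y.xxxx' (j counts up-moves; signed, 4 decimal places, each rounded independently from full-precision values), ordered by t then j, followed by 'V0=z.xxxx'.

No-arbitrage ⇒ martingale measure with p* = (R−d)/(u−d) = 0.8413.
At expiry t=1: V(1,0)=17.3500, V(1,1)=55.1000
(0,0): S=115.0000. Δ = (V_up−V_dn)/(S_up−S_dn) = (55.1000−17.3500)/(141.4500−69.0000) = 0.5210. V = [p*·55.1000 + (1−p*)·17.3500]/1.13 = 43.4584. B = V − Δ·S = -16.4623.
The time-0 hedge costs 43.4584, which is the no-arbitrage price.

(0,0): Delta=0.5210 Bond=-16.4623
V0=43.4584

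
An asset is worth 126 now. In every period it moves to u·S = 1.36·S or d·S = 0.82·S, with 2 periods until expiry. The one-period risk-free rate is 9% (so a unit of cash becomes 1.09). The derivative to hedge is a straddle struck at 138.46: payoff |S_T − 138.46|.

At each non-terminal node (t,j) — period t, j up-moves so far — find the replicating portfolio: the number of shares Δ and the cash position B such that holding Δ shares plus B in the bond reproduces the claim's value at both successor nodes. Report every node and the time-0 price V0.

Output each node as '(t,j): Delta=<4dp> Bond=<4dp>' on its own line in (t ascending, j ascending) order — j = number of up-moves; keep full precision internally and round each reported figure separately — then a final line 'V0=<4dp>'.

(0,0): Delta=0.2754 Bond=-2.6268
(1,0): Delta=-0.9263 Bond=121.3012
(1,1): Delta=1.0000 Bond=-127.0275
V0=32.0759

No-arbitrage ⇒ martingale measure with p* = (R−d)/(u−d) = 0.5000.
Terminal payoffs: V(2,0)=53.7376, V(2,1)=2.0552, V(2,2)=94.5896
  t=1,j=0: stock 103.3200 → up 140.5152 (V=2.0552), down 84.7224 (V=53.7376). Price 25.5930; hedge Δ=-0.9263, bond B=121.3012.
  t=1,j=1: stock 171.3600 → up 233.0496 (V=94.5896), down 140.5152 (V=2.0552). Price 44.3325; hedge Δ=1.0000, bond B=-127.0275.
  t=0,j=0: stock 126.0000 → up 171.3600 (V=44.3325), down 103.3200 (V=25.5930). Price 32.0759; hedge Δ=0.2754, bond B=-2.6268.
The time-0 hedge costs 32.0759, which is the no-arbitrage price.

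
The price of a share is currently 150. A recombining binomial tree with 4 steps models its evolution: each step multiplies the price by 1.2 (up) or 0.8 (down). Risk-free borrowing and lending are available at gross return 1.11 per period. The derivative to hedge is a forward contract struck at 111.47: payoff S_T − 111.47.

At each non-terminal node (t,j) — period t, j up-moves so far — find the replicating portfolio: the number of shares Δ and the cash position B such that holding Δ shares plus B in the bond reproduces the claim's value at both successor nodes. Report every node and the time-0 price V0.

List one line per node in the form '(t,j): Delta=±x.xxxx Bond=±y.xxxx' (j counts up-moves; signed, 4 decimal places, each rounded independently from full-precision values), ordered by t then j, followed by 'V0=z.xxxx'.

Under the risk-neutral measure, an up-move has probability p* = (R−d)/(u−d) = 0.7750 and values discount at R = 1.11.
At expiry t=4: V(4,0)=-50.0300, V(4,1)=-19.3100, V(4,2)=26.7700, V(4,3)=95.8900, V(4,4)=199.5700
Node (3,0) S=76.8000: V=(p*·-19.3100+(1−p*)·-50.0300)/1.11=-23.6234; Δ=(-19.3100−-50.0300)/(92.1600−61.4400)=1.0000; B=V−Δ·S=-100.4234
Node (3,1) S=115.2000: V=(p*·26.7700+(1−p*)·-19.3100)/1.11=14.7766; Δ=(26.7700−-19.3100)/(138.2400−92.1600)=1.0000; B=V−Δ·S=-100.4234
Node (3,2) S=172.8000: V=(p*·95.8900+(1−p*)·26.7700)/1.11=72.3766; Δ=(95.8900−26.7700)/(207.3600−138.2400)=1.0000; B=V−Δ·S=-100.4234
Node (3,3) S=259.2000: V=(p*·199.5700+(1−p*)·95.8900)/1.11=158.7766; Δ=(199.5700−95.8900)/(311.0400−207.3600)=1.0000; B=V−Δ·S=-100.4234
Node (2,0) S=96.0000: V=(p*·14.7766+(1−p*)·-23.6234)/1.11=5.5284; Δ=(14.7766−-23.6234)/(115.2000−76.8000)=1.0000; B=V−Δ·S=-90.4716
Node (2,1) S=144.0000: V=(p*·72.3766+(1−p*)·14.7766)/1.11=53.5284; Δ=(72.3766−14.7766)/(172.8000−115.2000)=1.0000; B=V−Δ·S=-90.4716
Node (2,2) S=216.0000: V=(p*·158.7766+(1−p*)·72.3766)/1.11=125.5284; Δ=(158.7766−72.3766)/(259.2000−172.8000)=1.0000; B=V−Δ·S=-90.4716
Node (1,0) S=120.0000: V=(p*·53.5284+(1−p*)·5.5284)/1.11=38.4941; Δ=(53.5284−5.5284)/(144.0000−96.0000)=1.0000; B=V−Δ·S=-81.5059
Node (1,1) S=180.0000: V=(p*·125.5284+(1−p*)·53.5284)/1.11=98.4941; Δ=(125.5284−53.5284)/(216.0000−144.0000)=1.0000; B=V−Δ·S=-81.5059
Node (0,0) S=150.0000: V=(p*·98.4941+(1−p*)·38.4941)/1.11=76.5713; Δ=(98.4941−38.4941)/(180.0000−120.0000)=1.0000; B=V−Δ·S=-73.4287
Each (Δ,B) replicates both successor values, so the strategy is self-financing and V0 is arbitrage-free.

(0,0): Delta=1.0000 Bond=-73.4287
(1,0): Delta=1.0000 Bond=-81.5059
(1,1): Delta=1.0000 Bond=-81.5059
(2,0): Delta=1.0000 Bond=-90.4716
(2,1): Delta=1.0000 Bond=-90.4716
(2,2): Delta=1.0000 Bond=-90.4716
(3,0): Delta=1.0000 Bond=-100.4234
(3,1): Delta=1.0000 Bond=-100.4234
(3,2): Delta=1.0000 Bond=-100.4234
(3,3): Delta=1.0000 Bond=-100.4234
V0=76.5713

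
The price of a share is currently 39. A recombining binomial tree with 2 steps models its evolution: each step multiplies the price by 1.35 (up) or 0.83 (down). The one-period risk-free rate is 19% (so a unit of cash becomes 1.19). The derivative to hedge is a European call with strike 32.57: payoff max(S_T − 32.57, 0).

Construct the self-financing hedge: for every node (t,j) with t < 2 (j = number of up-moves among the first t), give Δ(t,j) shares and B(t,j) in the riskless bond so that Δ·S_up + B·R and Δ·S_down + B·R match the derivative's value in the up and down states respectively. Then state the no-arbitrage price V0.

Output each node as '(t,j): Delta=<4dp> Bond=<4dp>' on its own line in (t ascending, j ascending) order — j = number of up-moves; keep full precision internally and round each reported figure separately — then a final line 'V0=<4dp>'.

The replicating-portfolio and risk-neutral prices coincide; use p* = (1.19−0.83)/(1.35−0.83) = 0.6923 for the latter.
Terminal payoffs: V(2,0)=0.0000, V(2,1)=11.1295, V(2,2)=38.5075
(1,0): S=32.3700. Δ = (V_up−V_dn)/(S_up−S_dn) = (11.1295−0.0000)/(43.6995−26.8671) = 0.6612. V = [p*·11.1295 + (1−p*)·0.0000]/1.19 = 6.4748. B = V − Δ·S = -14.9281.
(1,1): S=52.6500. Δ = (V_up−V_dn)/(S_up−S_dn) = (38.5075−11.1295)/(71.0775−43.6995) = 1.0000. V = [p*·38.5075 + (1−p*)·11.1295]/1.19 = 25.2803. B = V − Δ·S = -27.3697.
(0,0): S=39.0000. Δ = (V_up−V_dn)/(S_up−S_dn) = (25.2803−6.4748)/(52.6500−32.3700) = 0.9273. V = [p*·25.2803 + (1−p*)·6.4748]/1.19 = 16.3815. B = V − Δ·S = -19.7828.
The time-0 hedge costs 16.3815, which is the no-arbitrage price.

(0,0): Delta=0.9273 Bond=-19.7828
(1,0): Delta=0.6612 Bond=-14.9281
(1,1): Delta=1.0000 Bond=-27.3697
V0=16.3815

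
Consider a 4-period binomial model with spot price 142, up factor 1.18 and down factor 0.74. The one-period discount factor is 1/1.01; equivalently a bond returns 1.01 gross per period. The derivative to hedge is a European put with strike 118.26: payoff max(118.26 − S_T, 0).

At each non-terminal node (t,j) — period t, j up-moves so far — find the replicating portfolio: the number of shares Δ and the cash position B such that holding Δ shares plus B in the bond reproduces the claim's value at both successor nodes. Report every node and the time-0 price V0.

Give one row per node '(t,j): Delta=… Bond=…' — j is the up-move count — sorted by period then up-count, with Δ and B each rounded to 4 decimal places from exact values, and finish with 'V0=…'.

(0,0): Delta=-0.2628 Bond=49.0197
(1,0): Delta=-0.5658 Bond=81.3506
(1,1): Delta=-0.1431 Bond=29.4621
(2,0): Delta=-1.0000 Bond=115.9298
(2,1): Delta=-0.3943 Bond=60.9042
(2,2): Delta=-0.0439 Bond=10.1453
(3,0): Delta=-1.0000 Bond=117.0891
(3,1): Delta=-1.0000 Bond=117.0891
(3,2): Delta=-0.1551 Bond=26.5210
(3,3): Delta=0.0000 Bond=0.0000
V0=11.7089

Under the risk-neutral measure, an up-move has probability p* = (R−d)/(u−d) = 0.6136 and values discount at R = 1.01.
Terminal values V(4,·): V(4,0)=75.6791, V(4,1)=50.3607, V(4,2)=9.9881, V(4,3)=0.0000, V(4,4)=0.0000
(3,0): S=57.5418. Δ = (V_up−V_dn)/(S_up−S_dn) = (50.3607−75.6791)/(67.8993−42.5809) = -1.0000. V = [p*·50.3607 + (1−p*)·75.6791]/1.01 = 59.5473. B = V − Δ·S = 117.0891.
(3,1): S=91.7559. Δ = (V_up−V_dn)/(S_up−S_dn) = (9.9881−50.3607)/(108.2719−67.8993) = -1.0000. V = [p*·9.9881 + (1−p*)·50.3607]/1.01 = 25.3333. B = V − Δ·S = 117.0891.
(3,2): S=146.3134. Δ = (V_up−V_dn)/(S_up−S_dn) = (0.0000−9.9881)/(172.6498−108.2719) = -0.1551. V = [p*·0.0000 + (1−p*)·9.9881]/1.01 = 3.8208. B = V − Δ·S = 26.5210.
(3,3): S=233.3105. Δ = (V_up−V_dn)/(S_up−S_dn) = (0.0000−0.0000)/(275.3064−172.6498) = 0.0000. V = [p*·0.0000 + (1−p*)·0.0000]/1.01 = 0.0000. B = V − Δ·S = 0.0000.
(2,0): S=77.7592. Δ = (V_up−V_dn)/(S_up−S_dn) = (25.3333−59.5473)/(91.7559−57.5418) = -1.0000. V = [p*·25.3333 + (1−p*)·59.5473]/1.01 = 38.1706. B = V − Δ·S = 115.9298.
(2,1): S=123.9944. Δ = (V_up−V_dn)/(S_up−S_dn) = (3.8208−25.3333)/(146.3134−91.7559) = -0.3943. V = [p*·3.8208 + (1−p*)·25.3333]/1.01 = 12.0123. B = V − Δ·S = 60.9042.
(2,2): S=197.7208. Δ = (V_up−V_dn)/(S_up−S_dn) = (0.0000−3.8208)/(233.3105−146.3134) = -0.0439. V = [p*·0.0000 + (1−p*)·3.8208]/1.01 = 1.4616. B = V − Δ·S = 10.1453.
(1,0): S=105.0800. Δ = (V_up−V_dn)/(S_up−S_dn) = (12.0123−38.1706)/(123.9944−77.7592) = -0.5658. V = [p*·12.0123 + (1−p*)·38.1706]/1.01 = 21.8999. B = V − Δ·S = 81.3506.
(1,1): S=167.5600. Δ = (V_up−V_dn)/(S_up−S_dn) = (1.4616−12.0123)/(197.7208−123.9944) = -0.1431. V = [p*·1.4616 + (1−p*)·12.0123]/1.01 = 5.4832. B = V − Δ·S = 29.4621.
(0,0): S=142.0000. Δ = (V_up−V_dn)/(S_up−S_dn) = (5.4832−21.8999)/(167.5600−105.0800) = -0.2628. V = [p*·5.4832 + (1−p*)·21.8999]/1.01 = 11.7089. B = V − Δ·S = 49.0197.
Each (Δ,B) replicates both successor values, so the strategy is self-financing and V0 is arbitrage-free.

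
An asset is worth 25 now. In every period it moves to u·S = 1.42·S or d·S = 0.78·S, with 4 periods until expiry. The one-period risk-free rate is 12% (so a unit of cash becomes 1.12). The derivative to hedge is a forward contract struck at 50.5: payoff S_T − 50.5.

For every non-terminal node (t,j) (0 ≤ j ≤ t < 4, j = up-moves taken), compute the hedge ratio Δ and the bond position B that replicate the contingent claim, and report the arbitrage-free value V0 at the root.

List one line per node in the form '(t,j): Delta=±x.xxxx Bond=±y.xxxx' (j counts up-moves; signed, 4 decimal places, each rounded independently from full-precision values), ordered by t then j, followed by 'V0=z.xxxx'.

Risk-neutral probability p* = (R−d)/(u−d) = (1.12−0.78)/(1.42−0.78) = 0.5313.
Payoff layer (t=4): V(4,0)=-41.2462, V(4,1)=-33.6534, V(4,2)=-19.8306, V(4,3)=5.3341, V(4,4)=51.1467
Node (3,0) S=11.8638: V=(p*·-33.6534+(1−p*)·-41.2462)/1.12=-33.2255; Δ=(-33.6534−-41.2462)/(16.8466−9.2538)=1.0000; B=V−Δ·S=-45.0893
Node (3,1) S=21.5982: V=(p*·-19.8306+(1−p*)·-33.6534)/1.12=-23.4911; Δ=(-19.8306−-33.6534)/(30.6694−16.8466)=1.0000; B=V−Δ·S=-45.0893
Node (3,2) S=39.3198: V=(p*·5.3341+(1−p*)·-19.8306)/1.12=-5.7695; Δ=(5.3341−-19.8306)/(55.8341−30.6694)=1.0000; B=V−Δ·S=-45.0893
Node (3,3) S=71.5822: V=(p*·51.1467+(1−p*)·5.3341)/1.12=26.4929; Δ=(51.1467−5.3341)/(101.6467−55.8341)=1.0000; B=V−Δ·S=-45.0893
Node (2,0) S=15.2100: V=(p*·-23.4911+(1−p*)·-33.2255)/1.12=-25.0483; Δ=(-23.4911−-33.2255)/(21.5982−11.8638)=1.0000; B=V−Δ·S=-40.2583
Node (2,1) S=27.6900: V=(p*·-5.7695+(1−p*)·-23.4911)/1.12=-12.5683; Δ=(-5.7695−-23.4911)/(39.3198−21.5982)=1.0000; B=V−Δ·S=-40.2583
Node (2,2) S=50.4100: V=(p*·26.4929+(1−p*)·-5.7695)/1.12=10.1517; Δ=(26.4929−-5.7695)/(71.5822−39.3198)=1.0000; B=V−Δ·S=-40.2583
Node (1,0) S=19.5000: V=(p*·-12.5683+(1−p*)·-25.0483)/1.12=-16.4449; Δ=(-12.5683−-25.0483)/(27.6900−15.2100)=1.0000; B=V−Δ·S=-35.9449
Node (1,1) S=35.5000: V=(p*·10.1517+(1−p*)·-12.5683)/1.12=-0.4449; Δ=(10.1517−-12.5683)/(50.4100−27.6900)=1.0000; B=V−Δ·S=-35.9449
Node (0,0) S=25.0000: V=(p*·-0.4449+(1−p*)·-16.4449)/1.12=-7.0937; Δ=(-0.4449−-16.4449)/(35.5000−19.5000)=1.0000; B=V−Δ·S=-32.0937
The time-0 hedge costs -7.0937, which is the no-arbitrage price.

(0,0): Delta=1.0000 Bond=-32.0937
(1,0): Delta=1.0000 Bond=-35.9449
(1,1): Delta=1.0000 Bond=-35.9449
(2,0): Delta=1.0000 Bond=-40.2583
(2,1): Delta=1.0000 Bond=-40.2583
(2,2): Delta=1.0000 Bond=-40.2583
(3,0): Delta=1.0000 Bond=-45.0893
(3,1): Delta=1.0000 Bond=-45.0893
(3,2): Delta=1.0000 Bond=-45.0893
(3,3): Delta=1.0000 Bond=-45.0893
V0=-7.0937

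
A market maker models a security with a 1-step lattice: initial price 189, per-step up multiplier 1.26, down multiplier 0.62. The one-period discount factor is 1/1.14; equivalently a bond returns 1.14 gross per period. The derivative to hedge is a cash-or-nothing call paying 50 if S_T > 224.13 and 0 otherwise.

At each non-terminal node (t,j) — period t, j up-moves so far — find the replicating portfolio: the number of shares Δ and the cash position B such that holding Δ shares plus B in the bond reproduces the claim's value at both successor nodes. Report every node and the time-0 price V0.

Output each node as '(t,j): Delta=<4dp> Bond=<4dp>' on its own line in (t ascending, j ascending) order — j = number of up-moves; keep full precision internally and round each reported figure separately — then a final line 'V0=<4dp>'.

The replicating-portfolio and risk-neutral prices coincide; use p* = (1.14−0.62)/(1.26−0.62) = 0.8125 for the latter.
Terminal payoffs: V(1,0)=0.0000, V(1,1)=50.0000
  t=0,j=0: stock 189.0000 → up 238.1400 (V=50.0000), down 117.1800 (V=0.0000). Price 35.6360; hedge Δ=0.4134, bond B=-42.4890.
Check: Δ(0,0)·S0 + B(0,0) = 35.6360 = V0.

(0,0): Delta=0.4134 Bond=-42.4890
V0=35.6360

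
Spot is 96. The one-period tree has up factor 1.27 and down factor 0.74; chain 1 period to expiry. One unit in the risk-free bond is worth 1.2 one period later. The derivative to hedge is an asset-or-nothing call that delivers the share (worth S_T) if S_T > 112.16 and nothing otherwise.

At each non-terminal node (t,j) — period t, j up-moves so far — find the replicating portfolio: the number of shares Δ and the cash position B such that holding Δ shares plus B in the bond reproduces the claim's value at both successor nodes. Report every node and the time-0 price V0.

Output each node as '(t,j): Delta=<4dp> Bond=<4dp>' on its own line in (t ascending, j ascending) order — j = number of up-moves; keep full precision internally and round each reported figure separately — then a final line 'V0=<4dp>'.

(0,0): Delta=2.3962 Bond=-141.8566
V0=88.1811

The replicating-portfolio and risk-neutral prices coincide; use p* = (1.2−0.74)/(1.27−0.74) = 0.8679 for the latter.
Terminal payoffs: V(1,0)=0.0000, V(1,1)=121.9200
  t=0,j=0: stock 96.0000 → up 121.9200 (V=121.9200), down 71.0400 (V=0.0000). Price 88.1811; hedge Δ=2.3962, bond B=-141.8566.
Self-financing check: at every node Δ·S+B equals the discounted successor values.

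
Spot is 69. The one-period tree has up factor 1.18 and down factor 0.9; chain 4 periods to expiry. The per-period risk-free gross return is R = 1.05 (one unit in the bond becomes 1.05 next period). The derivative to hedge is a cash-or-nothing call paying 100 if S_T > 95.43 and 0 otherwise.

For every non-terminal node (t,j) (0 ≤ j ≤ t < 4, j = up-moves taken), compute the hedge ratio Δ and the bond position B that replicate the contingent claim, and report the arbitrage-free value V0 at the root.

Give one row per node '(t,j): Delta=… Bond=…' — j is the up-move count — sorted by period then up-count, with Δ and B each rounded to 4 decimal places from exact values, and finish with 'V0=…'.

Under the risk-neutral measure, an up-move has probability p* = (R−d)/(u−d) = 0.5357 and values discount at R = 1.05.
At expiry t=4: V(4,0)=0.0000, V(4,1)=0.0000, V(4,2)=0.0000, V(4,3)=100.0000, V(4,4)=100.0000
(3,0): S=50.3010. Δ = (V_up−V_dn)/(S_up−S_dn) = (0.0000−0.0000)/(59.3552−45.2709) = 0.0000. V = [p*·0.0000 + (1−p*)·0.0000]/1.05 = 0.0000. B = V − Δ·S = 0.0000.
(3,1): S=65.9502. Δ = (V_up−V_dn)/(S_up−S_dn) = (0.0000−0.0000)/(77.8212−59.3552) = 0.0000. V = [p*·0.0000 + (1−p*)·0.0000]/1.05 = 0.0000. B = V − Δ·S = 0.0000.
(3,2): S=86.4680. Δ = (V_up−V_dn)/(S_up−S_dn) = (100.0000−0.0000)/(102.0323−77.8212) = 4.1303. V = [p*·100.0000 + (1−p*)·0.0000]/1.05 = 51.0204. B = V − Δ·S = -306.1224.
(3,3): S=113.3692. Δ = (V_up−V_dn)/(S_up−S_dn) = (100.0000−100.0000)/(133.7757−102.0323) = 0.0000. V = [p*·100.0000 + (1−p*)·100.0000]/1.05 = 95.2381. B = V − Δ·S = 95.2381.
(2,0): S=55.8900. Δ = (V_up−V_dn)/(S_up−S_dn) = (0.0000−0.0000)/(65.9502−50.3010) = 0.0000. V = [p*·0.0000 + (1−p*)·0.0000]/1.05 = 0.0000. B = V − Δ·S = 0.0000.
(2,1): S=73.2780. Δ = (V_up−V_dn)/(S_up−S_dn) = (51.0204−0.0000)/(86.4680−65.9502) = 2.4866. V = [p*·51.0204 + (1−p*)·0.0000]/1.05 = 26.0308. B = V − Δ·S = -156.1849.
(2,2): S=96.0756. Δ = (V_up−V_dn)/(S_up−S_dn) = (95.2381−51.0204)/(113.3692−86.4680) = 1.6437. V = [p*·95.2381 + (1−p*)·51.0204]/1.05 = 71.1509. B = V − Δ·S = -86.7694.
(1,0): S=62.1000. Δ = (V_up−V_dn)/(S_up−S_dn) = (26.0308−0.0000)/(73.2780−55.8900) = 1.4971. V = [p*·26.0308 + (1−p*)·0.0000]/1.05 = 13.2810. B = V − Δ·S = -79.6862.
(1,1): S=81.4200. Δ = (V_up−V_dn)/(S_up−S_dn) = (71.1509−26.0308)/(96.0756−73.2780) = 1.9792. V = [p*·71.1509 + (1−p*)·26.0308]/1.05 = 47.8117. B = V − Δ·S = -113.3315.
(0,0): S=69.0000. Δ = (V_up−V_dn)/(S_up−S_dn) = (47.8117−13.2810)/(81.4200−62.1000) = 1.7873. V = [p*·47.8117 + (1−p*)·13.2810]/1.05 = 30.2663. B = V − Δ·S = -93.0576.
Each (Δ,B) replicates both successor values, so the strategy is self-financing and V0 is arbitrage-free.

(0,0): Delta=1.7873 Bond=-93.0576
(1,0): Delta=1.4971 Bond=-79.6862
(1,1): Delta=1.9792 Bond=-113.3315
(2,0): Delta=0.0000 Bond=0.0000
(2,1): Delta=2.4866 Bond=-156.1849
(2,2): Delta=1.6437 Bond=-86.7694
(3,0): Delta=0.0000 Bond=0.0000
(3,1): Delta=0.0000 Bond=0.0000
(3,2): Delta=4.1303 Bond=-306.1224
(3,3): Delta=0.0000 Bond=95.2381
V0=30.2663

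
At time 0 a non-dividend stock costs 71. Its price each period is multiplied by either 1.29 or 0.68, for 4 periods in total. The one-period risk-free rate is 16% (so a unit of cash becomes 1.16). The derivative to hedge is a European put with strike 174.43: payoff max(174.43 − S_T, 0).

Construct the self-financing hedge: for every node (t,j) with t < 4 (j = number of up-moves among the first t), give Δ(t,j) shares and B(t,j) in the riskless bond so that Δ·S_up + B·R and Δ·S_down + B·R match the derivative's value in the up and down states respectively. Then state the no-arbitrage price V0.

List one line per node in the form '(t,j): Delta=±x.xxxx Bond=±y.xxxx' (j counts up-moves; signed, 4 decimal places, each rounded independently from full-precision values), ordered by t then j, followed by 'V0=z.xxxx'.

Since d<R<u, set p* = (R−d)/(u−d) = 0.7869; price each node as the discounted p*-expectation of its children.
Terminal values V(4,·): V(4,0)=159.2492, V(4,1)=145.6312, V(4,2)=119.7969, V(4,3)=70.7879, V(4,4)=0.0000
(3,0): S=22.3247. Δ = (V_up−V_dn)/(S_up−S_dn) = (145.6312−159.2492)/(28.7988−15.1808) = -1.0000. V = [p*·145.6312 + (1−p*)·159.2492]/1.16 = 128.0460. B = V − Δ·S = 150.3707.
(3,1): S=42.3512. Δ = (V_up−V_dn)/(S_up−S_dn) = (119.7969−145.6312)/(54.6331−28.7988) = -1.0000. V = [p*·119.7969 + (1−p*)·145.6312]/1.16 = 108.0195. B = V − Δ·S = 150.3707.
(3,2): S=80.3427. Δ = (V_up−V_dn)/(S_up−S_dn) = (70.7879−119.7969)/(103.6421−54.6331) = -1.0000. V = [p*·70.7879 + (1−p*)·119.7969]/1.16 = 70.0279. B = V − Δ·S = 150.3707.
(3,3): S=152.4149. Δ = (V_up−V_dn)/(S_up−S_dn) = (0.0000−70.7879)/(196.6152−103.6421) = -0.7614. V = [p*·0.0000 + (1−p*)·70.7879]/1.16 = 13.0051. B = V − Δ·S = 129.0508.
(2,0): S=32.8304. Δ = (V_up−V_dn)/(S_up−S_dn) = (108.0195−128.0460)/(42.3512−22.3247) = -1.0000. V = [p*·108.0195 + (1−p*)·128.0460]/1.16 = 96.7995. B = V − Δ·S = 129.6299.
(2,1): S=62.2812. Δ = (V_up−V_dn)/(S_up−S_dn) = (70.0279−108.0195)/(80.3427−42.3512) = -1.0000. V = [p*·70.0279 + (1−p*)·108.0195]/1.16 = 67.3487. B = V − Δ·S = 129.6299.
(2,2): S=118.1511. Δ = (V_up−V_dn)/(S_up−S_dn) = (13.0051−70.0279)/(152.4149−80.3427) = -0.7912. V = [p*·13.0051 + (1−p*)·70.0279]/1.16 = 21.6875. B = V − Δ·S = 115.1676.
(1,0): S=48.2800. Δ = (V_up−V_dn)/(S_up−S_dn) = (67.3487−96.7995)/(62.2812−32.8304) = -1.0000. V = [p*·67.3487 + (1−p*)·96.7995]/1.16 = 63.4699. B = V − Δ·S = 111.7499.
(1,1): S=91.5900. Δ = (V_up−V_dn)/(S_up−S_dn) = (21.6875−67.3487)/(118.1511−62.2812) = -0.8173. V = [p*·21.6875 + (1−p*)·67.3487]/1.16 = 27.0850. B = V − Δ·S = 101.9394.
(0,0): S=71.0000. Δ = (V_up−V_dn)/(S_up−S_dn) = (27.0850−63.4699)/(91.5900−48.2800) = -0.8401. V = [p*·27.0850 + (1−p*)·63.4699]/1.16 = 30.0338. B = V − Δ·S = 89.6812.
Root portfolio cost Δ·71+B reproduces V0=30.0338.

(0,0): Delta=-0.8401 Bond=89.6812
(1,0): Delta=-1.0000 Bond=111.7499
(1,1): Delta=-0.8173 Bond=101.9394
(2,0): Delta=-1.0000 Bond=129.6299
(2,1): Delta=-1.0000 Bond=129.6299
(2,2): Delta=-0.7912 Bond=115.1676
(3,0): Delta=-1.0000 Bond=150.3707
(3,1): Delta=-1.0000 Bond=150.3707
(3,2): Delta=-1.0000 Bond=150.3707
(3,3): Delta=-0.7614 Bond=129.0508
V0=30.0338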